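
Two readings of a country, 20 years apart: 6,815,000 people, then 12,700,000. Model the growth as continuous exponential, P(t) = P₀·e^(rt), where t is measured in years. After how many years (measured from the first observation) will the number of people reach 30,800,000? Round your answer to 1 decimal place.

t ≈ 48.5 years

r = ln(12700000/6815000) / 20 ≈ 0.031124 per year
t = ln(30800000/6815000) / r = 1.50839 / 0.031124 ≈ 48.464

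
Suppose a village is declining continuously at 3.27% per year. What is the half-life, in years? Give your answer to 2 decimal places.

half-life = ln(2) / |r| = 0.69315 / 0.0327

half-life ≈ 21.20 years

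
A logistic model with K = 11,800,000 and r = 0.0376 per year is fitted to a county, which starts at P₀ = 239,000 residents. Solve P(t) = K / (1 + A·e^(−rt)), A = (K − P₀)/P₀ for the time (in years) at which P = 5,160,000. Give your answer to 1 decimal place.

t ≈ 96.5 years

A = (11800000 − 239000)/239000 = 48.37238
5160000 = 11800000/(1 + 48.37238·e^(−0.0376t)) → 1 + 48.37238·e^(−0.0376t) = 2.28682
e^(−0.0376t) = 0.026602 → t = ln(37.59059)/0.0376 = 3.62675/0.0376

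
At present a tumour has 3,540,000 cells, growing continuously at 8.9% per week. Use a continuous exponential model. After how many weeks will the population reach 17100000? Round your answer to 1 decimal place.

t ≈ 17.7 weeks

17100000 = 3540000 · e^(0.089·t)
t = ln(17100000/3540000) / 0.089 = ln(4.83051) / 0.089 = 1.57495 / 0.089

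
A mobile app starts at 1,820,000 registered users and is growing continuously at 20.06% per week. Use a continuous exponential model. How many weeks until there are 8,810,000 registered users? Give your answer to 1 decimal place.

t ≈ 7.9 weeks

8810000 = 1820000 · e^(0.2006·t)
t = ln(8810000/1820000) / 0.2006 = ln(4.84066) / 0.2006 = 1.57705 / 0.2006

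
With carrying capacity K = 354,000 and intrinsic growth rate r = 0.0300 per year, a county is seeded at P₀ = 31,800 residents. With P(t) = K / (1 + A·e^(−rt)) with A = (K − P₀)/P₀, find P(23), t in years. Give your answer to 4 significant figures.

≈ 58,200 residents

A = (354000 − 31800)/31800 = 10.13208
P(23) = 354000 / (1 + 10.13208·e^(−0.03·23)) = 354000 / (1 + 10.13208·0.501576)
= 354000 / 6.08201 ≈ 58204.47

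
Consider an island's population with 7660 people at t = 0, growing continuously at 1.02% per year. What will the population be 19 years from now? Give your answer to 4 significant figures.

P(19) = 7660 · e^(0.0102·19) = 7660 · e^(0.1938)
= 7660 · 1.21385 ≈ 9298.12

≈ 9,298 people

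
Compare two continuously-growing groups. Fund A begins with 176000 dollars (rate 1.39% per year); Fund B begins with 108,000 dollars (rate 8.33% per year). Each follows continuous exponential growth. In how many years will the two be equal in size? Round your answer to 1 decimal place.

t ≈ 7.0 years

176000·e^(0.0139t) = 108000·e^(0.0833t)
176000/108000 = e^((0.0833 − 0.0139)t) → ln(1.62963) = 0.0694·t
t = 0.48835 / 0.0694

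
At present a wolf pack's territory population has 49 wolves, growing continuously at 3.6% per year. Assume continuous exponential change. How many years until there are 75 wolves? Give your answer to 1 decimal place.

75 = 49 · e^(0.036·t)
t = ln(75/49) / 0.036 = ln(1.53061) / 0.036 = 0.42567 / 0.036

t ≈ 11.8 years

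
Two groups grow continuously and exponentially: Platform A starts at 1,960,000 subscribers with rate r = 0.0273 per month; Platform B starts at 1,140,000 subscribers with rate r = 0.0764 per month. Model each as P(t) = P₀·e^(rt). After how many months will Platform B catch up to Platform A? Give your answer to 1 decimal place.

1960000·e^(0.0273t) = 1140000·e^(0.0764t)
1960000/1140000 = e^((0.0764 − 0.0273)t) → ln(1.7193) = 0.0491·t
t = 0.54192 / 0.0491

t ≈ 11.0 months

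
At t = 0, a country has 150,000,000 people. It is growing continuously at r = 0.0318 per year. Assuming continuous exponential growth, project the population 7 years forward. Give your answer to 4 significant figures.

≈ 187,400,000 people

P(7) = 150000000 · e^(0.0318·7) = 150000000 · e^(0.2226)
= 150000000 · 1.24932 ≈ 187398111.82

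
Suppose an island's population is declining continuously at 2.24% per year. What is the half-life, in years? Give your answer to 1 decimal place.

half-life ≈ 30.9 years

half-life = ln(2) / |r| = 0.69315 / 0.0224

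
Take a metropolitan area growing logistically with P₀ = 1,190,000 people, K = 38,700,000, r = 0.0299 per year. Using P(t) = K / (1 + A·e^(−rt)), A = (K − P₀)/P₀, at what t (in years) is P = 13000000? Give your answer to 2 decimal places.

t ≈ 92.61 years

A = (38700000 − 1190000)/1190000 = 31.52101
13000000 = 38700000/(1 + 31.52101·e^(−0.0299t)) → 1 + 31.52101·e^(−0.0299t) = 2.97692
e^(−0.0299t) = 0.062718 → t = ln(15.94448)/0.0299 = 2.76911/0.0299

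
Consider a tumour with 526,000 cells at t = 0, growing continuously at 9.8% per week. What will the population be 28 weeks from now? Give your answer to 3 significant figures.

≈ 8,180,000 cells

P(28) = 526000 · e^(0.098·28) = 526000 · e^(2.744)
= 526000 · 15.54906 ≈ 8178804.03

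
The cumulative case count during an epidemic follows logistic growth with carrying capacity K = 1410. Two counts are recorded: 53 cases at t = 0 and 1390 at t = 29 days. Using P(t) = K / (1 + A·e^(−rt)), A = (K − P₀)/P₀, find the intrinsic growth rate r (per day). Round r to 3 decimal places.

A = (1410 − 53)/53 = 25.60377
1390 = 1410/(1 + 25.60377·e^(−r·29)) → e^(−29r) = (1.01439 − 1)/25.60377 = 0.000562
r = −ln(0.000562)/29 = 7.48407/29

r ≈ 0.258 per day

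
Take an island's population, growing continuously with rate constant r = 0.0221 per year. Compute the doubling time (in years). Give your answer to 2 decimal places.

doubling time ≈ 31.36 years

doubling time = ln(2) / |r| = 0.69315 / 0.0221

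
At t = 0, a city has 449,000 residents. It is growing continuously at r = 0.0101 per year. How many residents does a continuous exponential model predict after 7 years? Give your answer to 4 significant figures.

≈ 481,900 residents

P(7) = 449000 · e^(0.0101·7) = 449000 · e^(0.0707)
= 449000 · 1.07326 ≈ 481893.38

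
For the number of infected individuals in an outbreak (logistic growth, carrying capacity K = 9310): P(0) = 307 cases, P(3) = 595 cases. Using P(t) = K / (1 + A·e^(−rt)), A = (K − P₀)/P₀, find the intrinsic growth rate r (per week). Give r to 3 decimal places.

A = (9310 − 307)/307 = 29.32573
595 = 9310/(1 + 29.32573·e^(−r·3)) → e^(−3r) = (15.64706 − 1)/29.32573 = 0.499461
r = −ln(0.499461)/3 = 0.69423/3

r ≈ 0.231 per week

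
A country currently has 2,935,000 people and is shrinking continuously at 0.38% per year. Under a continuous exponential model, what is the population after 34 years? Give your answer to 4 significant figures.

≈ 2,579,000 people

P(34) = 2935000 · e^(-0.0038·34) = 2935000 · e^(-0.1292)
= 2935000 · 0.8788 ≈ 2579272.68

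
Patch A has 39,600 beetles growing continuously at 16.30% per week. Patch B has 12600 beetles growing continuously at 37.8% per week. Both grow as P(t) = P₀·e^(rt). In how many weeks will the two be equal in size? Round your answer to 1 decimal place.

39600·e^(0.163t) = 12600·e^(0.378t)
39600/12600 = e^((0.378 − 0.163)t) → ln(3.14286) = 0.215·t
t = 1.14513 / 0.215

t ≈ 5.3 weeks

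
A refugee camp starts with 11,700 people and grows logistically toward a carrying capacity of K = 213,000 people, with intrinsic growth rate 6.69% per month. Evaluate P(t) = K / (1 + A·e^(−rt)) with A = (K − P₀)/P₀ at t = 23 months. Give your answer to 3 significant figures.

≈ 45,400 people

A = (213000 − 11700)/11700 = 17.20513
P(23) = 213000 / (1 + 17.20513·e^(−0.0669·23)) = 213000 / (1 + 17.20513·0.21466)
= 213000 / 4.69325 ≈ 45384.3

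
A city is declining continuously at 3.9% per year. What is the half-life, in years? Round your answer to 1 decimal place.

half-life = ln(2) / |r| = 0.69315 / 0.039

half-life ≈ 17.8 years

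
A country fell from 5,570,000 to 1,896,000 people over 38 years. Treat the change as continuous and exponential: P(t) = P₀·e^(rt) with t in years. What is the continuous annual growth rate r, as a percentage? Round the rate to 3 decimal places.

1896000 = 5570000 · e^(r·38)
e^(38r) = 1896000/5570000 = 0.34039
r = ln(0.34039) / 38 = -1.07765 / 38

r ≈ -2.836% per year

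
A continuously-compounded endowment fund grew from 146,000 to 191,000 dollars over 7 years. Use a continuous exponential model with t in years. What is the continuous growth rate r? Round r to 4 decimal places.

r ≈ 0.0384 per year

191000 = 146000 · e^(r·7)
e^(7r) = 191000/146000 = 1.30822
r = ln(1.30822) / 7 = 0.26867 / 7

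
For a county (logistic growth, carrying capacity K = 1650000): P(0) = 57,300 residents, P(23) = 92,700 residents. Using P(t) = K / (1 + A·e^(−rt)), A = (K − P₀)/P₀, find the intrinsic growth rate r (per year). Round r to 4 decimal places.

A = (1650000 − 57300)/57300 = 27.79581
92700 = 1650000/(1 + 27.79581·e^(−r·23)) → e^(−23r) = (17.79935 − 1)/27.79581 = 0.604384
r = −ln(0.604384)/23 = 0.50354/23

r ≈ 0.0219 per year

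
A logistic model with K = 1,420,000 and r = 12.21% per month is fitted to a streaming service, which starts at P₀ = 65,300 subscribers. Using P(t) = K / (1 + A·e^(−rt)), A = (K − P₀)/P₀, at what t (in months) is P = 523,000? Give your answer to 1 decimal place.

A = (1420000 − 65300)/65300 = 20.74579
523000 = 1420000/(1 + 20.74579·e^(−0.1221t)) → 1 + 20.74579·e^(−0.1221t) = 2.71511
e^(−0.1221t) = 0.082672 → t = ln(12.09593)/0.1221 = 2.49287/0.1221

t ≈ 20.4 months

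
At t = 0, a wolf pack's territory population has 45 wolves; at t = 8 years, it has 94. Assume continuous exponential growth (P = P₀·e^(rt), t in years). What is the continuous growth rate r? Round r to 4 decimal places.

94 = 45 · e^(r·8)
e^(8r) = 94/45 = 2.08889
r = ln(2.08889) / 8 = 0.73663 / 8

r ≈ 0.0921 per year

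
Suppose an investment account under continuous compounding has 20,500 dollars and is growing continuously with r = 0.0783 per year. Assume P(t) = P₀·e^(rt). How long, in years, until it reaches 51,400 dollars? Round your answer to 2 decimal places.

51400 = 20500 · e^(0.0783·t)
t = ln(51400/20500) / 0.0783 = ln(2.50732) / 0.0783 = 0.91921 / 0.0783

t ≈ 11.74 years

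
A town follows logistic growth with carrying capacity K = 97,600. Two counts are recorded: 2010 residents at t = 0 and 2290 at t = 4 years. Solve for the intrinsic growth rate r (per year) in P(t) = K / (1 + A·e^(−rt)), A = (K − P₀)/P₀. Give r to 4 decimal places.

r ≈ 0.0333 per year

A = (97600 − 2010)/2010 = 47.55721
2290 = 97600/(1 + 47.55721·e^(−r·4)) → e^(−4r) = (42.62009 − 1)/47.55721 = 0.875158
r = −ln(0.875158)/4 = 0.13335/4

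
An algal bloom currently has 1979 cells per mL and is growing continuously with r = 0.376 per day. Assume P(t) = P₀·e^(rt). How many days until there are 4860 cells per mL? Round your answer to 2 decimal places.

t ≈ 2.39 days

4860 = 1979 · e^(0.376·t)
t = ln(4860/1979) / 0.376 = ln(2.45579) / 0.376 = 0.89845 / 0.376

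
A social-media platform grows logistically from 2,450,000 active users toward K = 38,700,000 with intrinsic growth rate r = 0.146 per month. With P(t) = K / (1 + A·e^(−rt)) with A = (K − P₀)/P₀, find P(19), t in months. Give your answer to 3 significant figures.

≈ 20,100,000 active users

A = (38700000 − 2450000)/2450000 = 14.79592
P(19) = 38700000 / (1 + 14.79592·e^(−0.146·19)) = 38700000 / (1 + 14.79592·0.062412)
= 38700000 / 1.92344 ≈ 20120193.5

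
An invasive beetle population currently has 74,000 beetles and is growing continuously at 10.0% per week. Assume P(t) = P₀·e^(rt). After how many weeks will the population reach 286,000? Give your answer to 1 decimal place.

t ≈ 13.5 weeks

286000 = 74000 · e^(0.1·t)
t = ln(286000/74000) / 0.1 = ln(3.86486) / 0.1 = 1.35193 / 0.1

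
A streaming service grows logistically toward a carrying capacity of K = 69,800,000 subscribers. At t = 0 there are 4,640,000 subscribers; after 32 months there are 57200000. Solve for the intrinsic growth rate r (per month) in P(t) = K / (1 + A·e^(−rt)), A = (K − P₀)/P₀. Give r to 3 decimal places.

r ≈ 0.130 per month

A = (69800000 − 4640000)/4640000 = 14.0431
57200000 = 69800000/(1 + 14.0431·e^(−r·32)) → e^(−32r) = (1.22028 − 1)/14.0431 = 0.015686
r = −ln(0.015686)/32 = 4.15499/32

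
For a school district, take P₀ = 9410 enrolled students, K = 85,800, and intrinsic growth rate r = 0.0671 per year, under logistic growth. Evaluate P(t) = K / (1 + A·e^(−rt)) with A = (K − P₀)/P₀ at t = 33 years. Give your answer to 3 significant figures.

A = (85800 − 9410)/9410 = 8.11796
P(33) = 85800 / (1 + 8.11796·e^(−0.0671·33)) = 85800 / (1 + 8.11796·0.10923)
= 85800 / 1.88672 ≈ 45475.64

≈ 45,500 enrolled students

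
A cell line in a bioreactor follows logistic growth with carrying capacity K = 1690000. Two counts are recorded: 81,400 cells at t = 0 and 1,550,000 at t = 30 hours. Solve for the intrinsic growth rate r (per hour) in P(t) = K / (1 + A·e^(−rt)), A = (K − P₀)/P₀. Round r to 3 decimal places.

r ≈ 0.180 per hour

A = (1690000 − 81400)/81400 = 19.76167
1550000 = 1690000/(1 + 19.76167·e^(−r·30)) → e^(−30r) = (1.09032 − 1)/19.76167 = 0.004571
r = −ln(0.004571)/30 = 5.38811/30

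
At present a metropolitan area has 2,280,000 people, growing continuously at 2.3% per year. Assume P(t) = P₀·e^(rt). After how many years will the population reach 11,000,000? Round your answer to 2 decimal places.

11000000 = 2280000 · e^(0.023·t)
t = ln(11000000/2280000) / 0.023 = ln(4.82456) / 0.023 = 1.57372 / 0.023

t ≈ 68.42 years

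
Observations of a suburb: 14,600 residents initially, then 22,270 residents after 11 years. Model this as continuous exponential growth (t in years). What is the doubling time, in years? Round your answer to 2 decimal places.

r = ln(22270/14600) / 11 = ln(1.52534) / 11 ≈ 0.038384 per year
doubling time = ln 2 / |r| = 0.69315 / 0.038384

doubling time ≈ 18.06 years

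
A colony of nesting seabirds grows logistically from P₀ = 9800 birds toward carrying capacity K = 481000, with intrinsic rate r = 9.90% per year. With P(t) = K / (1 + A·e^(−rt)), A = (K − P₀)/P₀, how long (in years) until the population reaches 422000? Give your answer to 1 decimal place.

A = (481000 − 9800)/9800 = 48.08163
422000 = 481000/(1 + 48.08163·e^(−0.099t)) → 1 + 48.08163·e^(−0.099t) = 1.13981
e^(−0.099t) = 0.002908 → t = ln(343.90591)/0.099 = 5.84037/0.099

t ≈ 59.0 years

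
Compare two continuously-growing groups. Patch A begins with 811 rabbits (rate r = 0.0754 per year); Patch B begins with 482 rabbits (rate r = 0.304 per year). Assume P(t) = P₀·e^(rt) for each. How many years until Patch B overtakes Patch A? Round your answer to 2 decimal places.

811·e^(0.0754t) = 482·e^(0.304t)
811/482 = e^((0.304 − 0.0754)t) → ln(1.68257) = 0.2286·t
t = 0.52032 / 0.2286

t ≈ 2.28 years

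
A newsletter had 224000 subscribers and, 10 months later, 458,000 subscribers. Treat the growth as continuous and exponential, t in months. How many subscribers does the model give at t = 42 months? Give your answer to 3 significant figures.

r = ln(458000/224000) / 10 ≈ 0.071522 per month
P(42) = 224000 · e^(0.071522·42) = 224000 · 20.16477 ≈ 4516909.08

≈ 4,520,000 subscribers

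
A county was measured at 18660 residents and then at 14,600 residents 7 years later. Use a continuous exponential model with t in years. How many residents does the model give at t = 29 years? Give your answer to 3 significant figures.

≈ 6,750 residents

r = ln(14600/18660) / 7 ≈ -0.035052 per year
P(29) = 18660 · e^(-0.035052·29) = 18660 · 0.36186 ≈ 6752.33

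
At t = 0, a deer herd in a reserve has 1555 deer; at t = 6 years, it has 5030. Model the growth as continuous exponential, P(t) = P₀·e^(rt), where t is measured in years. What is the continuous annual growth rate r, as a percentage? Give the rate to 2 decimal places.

r ≈ 19.57% per year

5030 = 1555 · e^(r·6)
e^(6r) = 5030/1555 = 3.23473
r = ln(3.23473) / 6 = 1.17394 / 6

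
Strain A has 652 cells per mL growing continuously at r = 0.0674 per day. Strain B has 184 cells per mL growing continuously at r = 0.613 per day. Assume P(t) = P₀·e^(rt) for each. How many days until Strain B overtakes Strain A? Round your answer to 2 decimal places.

652·e^(0.0674t) = 184·e^(0.613t)
652/184 = e^((0.613 − 0.0674)t) → ln(3.54348) = 0.5456·t
t = 1.26511 / 0.5456

t ≈ 2.32 days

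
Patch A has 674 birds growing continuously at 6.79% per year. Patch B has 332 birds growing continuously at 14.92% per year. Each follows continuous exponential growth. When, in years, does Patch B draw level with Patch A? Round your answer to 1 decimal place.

t ≈ 8.7 years

674·e^(0.0679t) = 332·e^(0.1492t)
674/332 = e^((0.1492 − 0.0679)t) → ln(2.03012) = 0.0813·t
t = 0.7081 / 0.0813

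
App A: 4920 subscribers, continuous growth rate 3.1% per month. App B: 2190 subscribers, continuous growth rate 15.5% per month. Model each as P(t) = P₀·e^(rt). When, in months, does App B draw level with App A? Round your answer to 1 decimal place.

4920·e^(0.031t) = 2190·e^(0.155t)
4920/2190 = e^((0.155 − 0.031)t) → ln(2.24658) = 0.124·t
t = 0.80941 / 0.124

t ≈ 6.5 months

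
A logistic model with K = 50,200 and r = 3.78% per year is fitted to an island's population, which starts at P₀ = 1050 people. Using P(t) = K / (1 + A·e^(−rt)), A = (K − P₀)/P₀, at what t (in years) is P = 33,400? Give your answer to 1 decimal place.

A = (50200 − 1050)/1050 = 46.80952
33400 = 50200/(1 + 46.80952·e^(−0.0378t)) → 1 + 46.80952·e^(−0.0378t) = 1.50299
e^(−0.0378t) = 0.010746 → t = ln(93.06179)/0.0378 = 4.53326/0.0378

t ≈ 119.9 years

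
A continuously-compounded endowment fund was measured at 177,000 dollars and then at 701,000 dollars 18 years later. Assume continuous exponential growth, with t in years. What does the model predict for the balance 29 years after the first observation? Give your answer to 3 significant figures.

r = ln(701000/177000) / 18 ≈ 0.076464 per year
P(29) = 177000 · e^(0.076464·29) = 177000 · 9.18403 ≈ 1625573

≈ 1,630,000 dollars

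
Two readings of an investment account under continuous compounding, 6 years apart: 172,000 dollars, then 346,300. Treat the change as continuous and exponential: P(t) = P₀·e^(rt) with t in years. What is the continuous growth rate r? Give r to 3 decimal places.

346300 = 172000 · e^(r·6)
e^(6r) = 346300/172000 = 2.01337
r = ln(2.01337) / 6 = 0.69981 / 6

r ≈ 0.117 per year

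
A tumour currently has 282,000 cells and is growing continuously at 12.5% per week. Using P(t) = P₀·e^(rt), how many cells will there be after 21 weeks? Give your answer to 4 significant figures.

P(21) = 282000 · e^(0.125·21) = 282000 · e^(2.625)
= 282000 · 13.80457 ≈ 3892889.92

≈ 3,893,000 cells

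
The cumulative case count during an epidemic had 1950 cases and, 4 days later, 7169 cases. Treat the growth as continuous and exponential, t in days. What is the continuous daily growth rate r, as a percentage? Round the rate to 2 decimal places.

7169 = 1950 · e^(r·4)
e^(4r) = 7169/1950 = 3.67641
r = ln(3.67641) / 4 = 1.30194 / 4

r ≈ 32.55% per day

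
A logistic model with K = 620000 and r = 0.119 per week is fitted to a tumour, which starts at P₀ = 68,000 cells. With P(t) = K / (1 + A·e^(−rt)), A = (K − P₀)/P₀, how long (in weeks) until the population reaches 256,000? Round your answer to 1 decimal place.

A = (620000 − 68000)/68000 = 8.11765
256000 = 620000/(1 + 8.11765·e^(−0.119t)) → 1 + 8.11765·e^(−0.119t) = 2.42188
e^(−0.119t) = 0.175159 → t = ln(5.70911)/0.119 = 1.74206/0.119

t ≈ 14.6 weeks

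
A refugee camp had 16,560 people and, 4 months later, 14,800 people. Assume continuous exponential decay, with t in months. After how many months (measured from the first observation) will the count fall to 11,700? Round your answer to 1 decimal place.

t ≈ 12.4 months

r = ln(14800/16560) / 4 ≈ -0.028091 per month
t = ln(11700/16560) / r = -0.3474 / -0.028091 ≈ 12.367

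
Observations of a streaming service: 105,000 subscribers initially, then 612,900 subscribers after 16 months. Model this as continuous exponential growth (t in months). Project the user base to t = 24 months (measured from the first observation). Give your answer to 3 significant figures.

≈ 1,480,000 subscribers

r = ln(612900/105000) / 16 ≈ 0.110265 per month
P(24) = 105000 · e^(0.110265·24) = 105000 · 14.10264 ≈ 1480777.42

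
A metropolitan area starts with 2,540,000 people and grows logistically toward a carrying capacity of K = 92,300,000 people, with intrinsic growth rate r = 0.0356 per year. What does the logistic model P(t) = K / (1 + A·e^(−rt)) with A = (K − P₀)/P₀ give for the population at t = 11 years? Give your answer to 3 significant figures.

A = (92300000 − 2540000)/2540000 = 35.33858
P(11) = 92300000 / (1 + 35.33858·e^(−0.0356·11)) = 92300000 / (1 + 35.33858·0.675974)
= 92300000 / 24.88798 ≈ 3708617.73

≈ 3,710,000 people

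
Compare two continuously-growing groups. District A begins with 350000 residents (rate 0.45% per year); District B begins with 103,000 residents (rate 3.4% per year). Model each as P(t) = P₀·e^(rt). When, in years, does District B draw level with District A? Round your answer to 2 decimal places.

350000·e^(0.0045t) = 103000·e^(0.034t)
350000/103000 = e^((0.034 − 0.0045)t) → ln(3.39806) = 0.0295·t
t = 1.2232 / 0.0295

t ≈ 41.46 years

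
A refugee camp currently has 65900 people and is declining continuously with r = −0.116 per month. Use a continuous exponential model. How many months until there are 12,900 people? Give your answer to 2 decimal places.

t ≈ 14.06 months

12900 = 65900 · e^(-0.116·t)
t = ln(12900/65900) / -0.116 = ln(0.19575) / -0.116 = -1.63091 / -0.116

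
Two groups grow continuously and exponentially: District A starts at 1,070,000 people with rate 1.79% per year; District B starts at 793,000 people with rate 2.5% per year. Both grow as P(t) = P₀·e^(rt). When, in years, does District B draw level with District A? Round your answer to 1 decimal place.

t ≈ 42.2 years

1070000·e^(0.0179t) = 793000·e^(0.025t)
1070000/793000 = e^((0.025 − 0.0179)t) → ln(1.34931) = 0.0071·t
t = 0.29959 / 0.0071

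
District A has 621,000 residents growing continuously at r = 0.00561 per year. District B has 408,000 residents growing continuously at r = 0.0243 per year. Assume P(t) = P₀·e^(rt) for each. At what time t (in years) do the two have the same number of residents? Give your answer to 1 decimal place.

621000·e^(0.00561t) = 408000·e^(0.0243t)
621000/408000 = e^((0.0243 − 0.00561)t) → ln(1.52206) = 0.01869·t
t = 0.42006 / 0.01869

t ≈ 22.5 years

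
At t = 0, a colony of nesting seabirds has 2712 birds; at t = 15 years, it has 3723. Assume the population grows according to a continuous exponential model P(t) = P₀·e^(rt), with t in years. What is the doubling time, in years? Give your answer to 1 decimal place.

doubling time ≈ 32.8 years

r = ln(3723/2712) / 15 = ln(1.37279) / 15 ≈ 0.021123 per year
doubling time = ln 2 / |r| = 0.69315 / 0.021123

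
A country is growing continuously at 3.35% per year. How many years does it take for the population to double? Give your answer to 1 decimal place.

doubling time = ln(2) / |r| = 0.69315 / 0.0335

doubling time ≈ 20.7 years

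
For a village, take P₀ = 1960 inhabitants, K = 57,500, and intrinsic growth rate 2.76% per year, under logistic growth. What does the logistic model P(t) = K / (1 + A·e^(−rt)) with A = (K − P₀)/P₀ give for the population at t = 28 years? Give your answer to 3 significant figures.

A = (57500 − 1960)/1960 = 28.33673
P(28) = 57500 / (1 + 28.33673·e^(−0.0276·28)) = 57500 / (1 + 28.33673·0.461718)
= 57500 / 14.08359 ≈ 4082.76

≈ 4,080 inhabitants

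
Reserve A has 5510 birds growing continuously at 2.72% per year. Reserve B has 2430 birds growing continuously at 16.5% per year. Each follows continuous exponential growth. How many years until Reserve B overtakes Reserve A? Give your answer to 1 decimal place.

t ≈ 5.9 years

5510·e^(0.0272t) = 2430·e^(0.165t)
5510/2430 = e^((0.165 − 0.0272)t) → ln(2.26749) = 0.1378·t
t = 0.81867 / 0.1378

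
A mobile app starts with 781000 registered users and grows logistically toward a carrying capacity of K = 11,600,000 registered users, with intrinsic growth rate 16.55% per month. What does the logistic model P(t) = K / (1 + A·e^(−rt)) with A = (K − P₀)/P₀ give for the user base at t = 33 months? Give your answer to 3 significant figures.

A = (11600000 − 781000)/781000 = 13.85275
P(33) = 11600000 / (1 + 13.85275·e^(−0.1655·33)) = 11600000 / (1 + 13.85275·0.004247)
= 11600000 / 1.05884 ≈ 10955435.45

≈ 11,000,000 registered users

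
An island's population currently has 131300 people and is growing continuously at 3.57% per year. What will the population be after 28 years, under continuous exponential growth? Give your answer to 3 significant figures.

P(28) = 131300 · e^(0.0357·28) = 131300 · e^(0.9996)
= 131300 · 2.71719 ≈ 356767.67

≈ 357,000 people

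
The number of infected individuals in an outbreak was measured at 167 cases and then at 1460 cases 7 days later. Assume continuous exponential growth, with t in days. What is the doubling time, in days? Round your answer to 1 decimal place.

r = ln(1460/167) / 7 = ln(8.74251) / 7 ≈ 0.309743 per day
doubling time = ln 2 / |r| = 0.69315 / 0.309743

doubling time ≈ 2.2 days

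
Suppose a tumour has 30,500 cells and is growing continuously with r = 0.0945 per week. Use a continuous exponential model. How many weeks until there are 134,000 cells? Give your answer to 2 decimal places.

t ≈ 15.66 weeks

134000 = 30500 · e^(0.0945·t)
t = ln(134000/30500) / 0.0945 = ln(4.39344) / 0.0945 = 1.48011 / 0.0945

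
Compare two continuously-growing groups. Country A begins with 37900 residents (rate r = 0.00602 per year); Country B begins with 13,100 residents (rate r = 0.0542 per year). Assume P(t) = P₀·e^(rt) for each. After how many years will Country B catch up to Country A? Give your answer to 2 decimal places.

t ≈ 22.05 years

37900·e^(0.00602t) = 13100·e^(0.0542t)
37900/13100 = e^((0.0542 − 0.00602)t) → ln(2.89313) = 0.04818·t
t = 1.06234 / 0.04818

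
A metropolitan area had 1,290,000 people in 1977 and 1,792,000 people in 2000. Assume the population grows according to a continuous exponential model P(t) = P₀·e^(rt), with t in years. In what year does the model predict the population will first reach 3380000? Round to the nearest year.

year 2044

r = ln(1792000/1290000) / 23 = 0.32869/23 ≈ 0.014291 per year
t = ln(3380000/1290000) / r = 0.96323/0.014291 ≈ 67.4 years after 1977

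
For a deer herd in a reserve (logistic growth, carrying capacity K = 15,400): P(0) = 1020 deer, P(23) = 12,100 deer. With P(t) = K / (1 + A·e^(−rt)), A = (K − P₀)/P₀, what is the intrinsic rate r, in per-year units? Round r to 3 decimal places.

r ≈ 0.172 per year

A = (15400 − 1020)/1020 = 14.09804
12100 = 15400/(1 + 14.09804·e^(−r·23)) → e^(−23r) = (1.27273 − 1)/14.09804 = 0.019345
r = −ln(0.019345)/23 = 3.94532/23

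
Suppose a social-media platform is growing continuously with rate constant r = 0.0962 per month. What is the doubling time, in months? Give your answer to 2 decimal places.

doubling time = ln(2) / |r| = 0.69315 / 0.0962

doubling time ≈ 7.21 months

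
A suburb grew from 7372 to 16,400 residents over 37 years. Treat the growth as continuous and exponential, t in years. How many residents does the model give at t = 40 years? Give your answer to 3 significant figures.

r = ln(16400/7372) / 37 ≈ 0.021611 per year
P(40) = 7372 · e^(0.021611·40) = 7372 · 2.37364 ≈ 17498.46

≈ 17,500 residents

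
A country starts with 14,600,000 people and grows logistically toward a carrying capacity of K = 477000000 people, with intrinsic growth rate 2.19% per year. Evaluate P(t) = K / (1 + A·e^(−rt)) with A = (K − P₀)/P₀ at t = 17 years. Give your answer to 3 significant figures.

≈ 20,900,000 people

A = (477000000 − 14600000)/14600000 = 31.67123
P(17) = 477000000 / (1 + 31.67123·e^(−0.0219·17)) = 477000000 / (1 + 31.67123·0.689147)
= 477000000 / 22.82615 ≈ 20897085.21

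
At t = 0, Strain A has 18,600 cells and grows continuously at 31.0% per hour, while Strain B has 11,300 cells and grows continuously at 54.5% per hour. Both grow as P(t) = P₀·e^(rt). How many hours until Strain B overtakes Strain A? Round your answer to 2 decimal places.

t ≈ 2.12 hours

18600·e^(0.31t) = 11300·e^(0.545t)
18600/11300 = e^((0.545 − 0.31)t) → ln(1.64602) = 0.235·t
t = 0.49836 / 0.235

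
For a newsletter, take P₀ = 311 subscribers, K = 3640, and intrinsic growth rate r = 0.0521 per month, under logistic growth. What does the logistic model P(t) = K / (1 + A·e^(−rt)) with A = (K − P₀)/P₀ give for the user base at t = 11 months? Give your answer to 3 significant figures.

≈ 517 subscribers

A = (3640 − 311)/311 = 10.70418
P(11) = 3640 / (1 + 10.70418·e^(−0.0521·11)) = 3640 / (1 + 10.70418·0.563775)
= 3640 / 7.03475 ≈ 517.43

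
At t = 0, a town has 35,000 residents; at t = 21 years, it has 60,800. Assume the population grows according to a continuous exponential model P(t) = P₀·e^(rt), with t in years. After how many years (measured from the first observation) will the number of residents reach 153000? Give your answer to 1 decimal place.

t ≈ 56.1 years

r = ln(60800/35000) / 21 ≈ 0.026297 per year
t = ln(153000/35000) / r = 1.47509 / 0.026297 ≈ 56.093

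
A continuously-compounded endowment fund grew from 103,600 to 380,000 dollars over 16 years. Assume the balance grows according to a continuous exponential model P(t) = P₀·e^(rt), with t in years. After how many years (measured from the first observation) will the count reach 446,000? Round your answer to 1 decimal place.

t ≈ 18.0 years

r = ln(380000/103600) / 16 ≈ 0.081227 per year
t = ln(446000/103600) / r = 1.45978 / 0.081227 ≈ 17.972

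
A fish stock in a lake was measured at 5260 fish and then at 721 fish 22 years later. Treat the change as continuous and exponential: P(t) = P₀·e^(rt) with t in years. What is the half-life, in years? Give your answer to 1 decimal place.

half-life ≈ 7.7 years

r = ln(721/5260) / 22 = ln(0.13707) / 22 ≈ -0.090329 per year
half-life = ln 2 / |r| = 0.69315 / 0.090329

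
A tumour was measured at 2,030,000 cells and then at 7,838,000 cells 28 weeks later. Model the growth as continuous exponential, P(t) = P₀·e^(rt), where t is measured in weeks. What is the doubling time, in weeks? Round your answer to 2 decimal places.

r = ln(7838000/2030000) / 28 = ln(3.86108) / 28 ≈ 0.048248 per week
doubling time = ln 2 / |r| = 0.69315 / 0.048248

doubling time ≈ 14.37 weeks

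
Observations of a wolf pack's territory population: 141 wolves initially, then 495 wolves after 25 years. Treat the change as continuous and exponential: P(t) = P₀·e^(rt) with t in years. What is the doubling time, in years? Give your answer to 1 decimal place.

r = ln(495/141) / 25 = ln(3.51064) / 25 ≈ 0.050232 per year
doubling time = ln 2 / |r| = 0.69315 / 0.050232

doubling time ≈ 13.8 years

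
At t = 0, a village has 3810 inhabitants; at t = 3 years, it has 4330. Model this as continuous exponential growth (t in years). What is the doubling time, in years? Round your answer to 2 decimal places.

doubling time ≈ 16.25 years

r = ln(4330/3810) / 3 = ln(1.13648) / 3 ≈ 0.042646 per year
doubling time = ln 2 / |r| = 0.69315 / 0.042646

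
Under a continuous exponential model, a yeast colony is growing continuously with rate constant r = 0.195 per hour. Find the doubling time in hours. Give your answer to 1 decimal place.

doubling time = ln(2) / |r| = 0.69315 / 0.195

doubling time ≈ 3.6 hours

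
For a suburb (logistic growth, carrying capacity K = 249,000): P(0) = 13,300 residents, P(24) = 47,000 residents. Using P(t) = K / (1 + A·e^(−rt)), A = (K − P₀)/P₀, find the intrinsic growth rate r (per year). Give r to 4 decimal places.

A = (249000 − 13300)/13300 = 17.7218
47000 = 249000/(1 + 17.7218·e^(−r·24)) → e^(−24r) = (5.29787 − 1)/17.7218 = 0.242519
r = −ln(0.242519)/24 = 1.41668/24

r ≈ 0.0590 per year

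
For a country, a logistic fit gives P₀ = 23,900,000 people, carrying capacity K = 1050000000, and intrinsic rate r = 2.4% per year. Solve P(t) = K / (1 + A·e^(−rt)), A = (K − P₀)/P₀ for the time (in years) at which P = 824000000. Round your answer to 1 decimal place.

t ≈ 210.6 years

A = (1050000000 − 23900000)/23900000 = 42.93305
824000000 = 1050000000/(1 + 42.93305·e^(−0.024t)) → 1 + 42.93305·e^(−0.024t) = 1.27427
e^(−0.024t) = 0.006388 → t = ln(156.53468)/0.024 = 5.05328/0.024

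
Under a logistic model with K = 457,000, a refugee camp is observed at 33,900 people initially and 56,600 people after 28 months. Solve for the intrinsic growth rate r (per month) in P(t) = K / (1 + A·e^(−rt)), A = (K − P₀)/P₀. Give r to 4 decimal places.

r ≈ 0.0203 per month

A = (457000 − 33900)/33900 = 12.48083
56600 = 457000/(1 + 12.48083·e^(−r·28)) → e^(−28r) = (8.0742 − 1)/12.48083 = 0.566806
r = −ln(0.566806)/28 = 0.56774/28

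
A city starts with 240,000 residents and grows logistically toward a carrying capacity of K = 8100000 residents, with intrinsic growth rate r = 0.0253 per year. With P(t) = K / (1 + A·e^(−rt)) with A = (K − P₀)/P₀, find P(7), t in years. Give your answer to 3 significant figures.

≈ 285,000 residents

A = (8100000 − 240000)/240000 = 32.75
P(7) = 8100000 / (1 + 32.75·e^(−0.0253·7)) = 8100000 / (1 + 32.75·0.837696)
= 8100000 / 28.43454 ≈ 284864.77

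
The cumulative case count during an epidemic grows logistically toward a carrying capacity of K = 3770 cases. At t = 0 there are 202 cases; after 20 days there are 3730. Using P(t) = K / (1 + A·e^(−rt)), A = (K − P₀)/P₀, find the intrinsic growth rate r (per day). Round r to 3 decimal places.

A = (3770 − 202)/202 = 17.66337
3730 = 3770/(1 + 17.66337·e^(−r·20)) → e^(−20r) = (1.01072 − 1)/17.66337 = 0.000607
r = −ln(0.000607)/20 = 7.40678/20

r ≈ 0.370 per day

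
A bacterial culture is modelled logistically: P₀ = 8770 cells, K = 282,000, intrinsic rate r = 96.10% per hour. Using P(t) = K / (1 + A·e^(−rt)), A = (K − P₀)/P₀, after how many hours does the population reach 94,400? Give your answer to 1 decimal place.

t ≈ 2.9 hours

A = (282000 − 8770)/8770 = 31.15507
94400 = 282000/(1 + 31.15507·e^(−0.961t)) → 1 + 31.15507·e^(−0.961t) = 2.98729
e^(−0.961t) = 0.063787 → t = ln(15.67718)/0.961 = 2.75221/0.961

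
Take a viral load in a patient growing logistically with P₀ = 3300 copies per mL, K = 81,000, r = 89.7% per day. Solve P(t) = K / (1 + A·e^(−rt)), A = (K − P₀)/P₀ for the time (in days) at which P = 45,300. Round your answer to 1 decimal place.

t ≈ 3.8 days

A = (81000 − 3300)/3300 = 23.54545
45300 = 81000/(1 + 23.54545·e^(−0.897t)) → 1 + 23.54545·e^(−0.897t) = 1.78808
e^(−0.897t) = 0.033471 → t = ln(29.87701)/0.897 = 3.39709/0.897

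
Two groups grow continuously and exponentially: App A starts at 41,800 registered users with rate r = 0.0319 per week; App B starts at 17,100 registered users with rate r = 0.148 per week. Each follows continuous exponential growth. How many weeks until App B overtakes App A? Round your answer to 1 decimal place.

t ≈ 7.7 weeks

41800·e^(0.0319t) = 17100·e^(0.148t)
41800/17100 = e^((0.148 − 0.0319)t) → ln(2.44444) = 0.1161·t
t = 0.89382 / 0.1161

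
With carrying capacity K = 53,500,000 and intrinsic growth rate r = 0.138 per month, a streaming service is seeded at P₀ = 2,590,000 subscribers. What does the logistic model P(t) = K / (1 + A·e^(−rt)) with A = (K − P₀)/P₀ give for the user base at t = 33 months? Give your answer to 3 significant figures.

≈ 44,300,000 subscribers

A = (53500000 − 2590000)/2590000 = 19.65637
P(33) = 53500000 / (1 + 19.65637·e^(−0.138·33)) = 53500000 / (1 + 19.65637·0.010525)
= 53500000 / 1.20688 ≈ 44329043.69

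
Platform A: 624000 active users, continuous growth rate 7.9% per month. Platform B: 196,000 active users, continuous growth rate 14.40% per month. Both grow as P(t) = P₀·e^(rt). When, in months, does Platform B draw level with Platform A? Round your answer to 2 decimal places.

624000·e^(0.079t) = 196000·e^(0.144t)
624000/196000 = e^((0.144 − 0.079)t) → ln(3.18367) = 0.065·t
t = 1.15804 / 0.065

t ≈ 17.82 months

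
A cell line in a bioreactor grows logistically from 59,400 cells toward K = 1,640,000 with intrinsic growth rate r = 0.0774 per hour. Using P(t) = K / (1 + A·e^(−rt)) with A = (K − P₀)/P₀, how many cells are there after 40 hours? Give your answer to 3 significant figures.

A = (1640000 − 59400)/59400 = 26.60943
P(40) = 1640000 / (1 + 26.60943·e^(−0.0774·40)) = 1640000 / (1 + 26.60943·0.04523)
= 1640000 / 2.20354 ≈ 744257.63

≈ 744,000 cells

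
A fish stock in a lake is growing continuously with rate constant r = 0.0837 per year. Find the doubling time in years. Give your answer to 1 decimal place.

doubling time = ln(2) / |r| = 0.69315 / 0.0837

doubling time ≈ 8.3 years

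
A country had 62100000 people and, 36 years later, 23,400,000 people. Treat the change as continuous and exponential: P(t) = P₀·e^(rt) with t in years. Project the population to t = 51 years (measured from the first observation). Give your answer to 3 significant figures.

r = ln(23400000/62100000) / 36 ≈ -0.027111 per year
P(51) = 62100000 · e^(-0.027111·51) = 62100000 · 0.25091 ≈ 15581202.24

≈ 15,600,000 people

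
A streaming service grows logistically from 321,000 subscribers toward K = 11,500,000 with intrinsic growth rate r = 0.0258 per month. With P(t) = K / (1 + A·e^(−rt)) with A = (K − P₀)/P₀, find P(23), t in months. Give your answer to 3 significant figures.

A = (11500000 − 321000)/321000 = 34.82555
P(23) = 11500000 / (1 + 34.82555·e^(−0.0258·23)) = 11500000 / (1 + 34.82555·0.552446)
= 11500000 / 20.23923 ≈ 568203.57

≈ 568,000 subscribers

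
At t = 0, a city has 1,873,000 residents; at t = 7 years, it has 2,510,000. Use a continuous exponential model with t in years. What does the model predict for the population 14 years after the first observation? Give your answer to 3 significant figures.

≈ 3,360,000 residents

r = ln(2510000/1873000) / 7 ≈ 0.04182 per year
P(14) = 1873000 · e^(0.04182·14) = 1873000 · 1.79586 ≈ 3363641.22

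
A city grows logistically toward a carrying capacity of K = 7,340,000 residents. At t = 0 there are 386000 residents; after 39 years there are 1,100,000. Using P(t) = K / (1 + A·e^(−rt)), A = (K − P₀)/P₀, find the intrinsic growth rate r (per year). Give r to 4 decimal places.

r ≈ 0.0296 per year

A = (7340000 − 386000)/386000 = 18.01554
1100000 = 7340000/(1 + 18.01554·e^(−r·39)) → e^(−39r) = (6.67273 − 1)/18.01554 = 0.31488
r = −ln(0.31488)/39 = 1.15556/39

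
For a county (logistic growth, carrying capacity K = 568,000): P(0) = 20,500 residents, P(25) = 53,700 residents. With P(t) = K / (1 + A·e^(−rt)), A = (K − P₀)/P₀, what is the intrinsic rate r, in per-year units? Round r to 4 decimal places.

A = (568000 − 20500)/20500 = 26.70732
53700 = 568000/(1 + 26.70732·e^(−r·25)) → e^(−25r) = (10.57728 − 1)/26.70732 = 0.358601
r = −ln(0.358601)/25 = 1.02554/25

r ≈ 0.0410 per year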